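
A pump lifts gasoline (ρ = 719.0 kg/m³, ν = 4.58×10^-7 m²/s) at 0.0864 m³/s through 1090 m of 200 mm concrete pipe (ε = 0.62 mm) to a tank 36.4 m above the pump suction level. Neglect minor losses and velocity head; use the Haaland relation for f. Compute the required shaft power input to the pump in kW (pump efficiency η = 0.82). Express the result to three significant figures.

P_shaft ≈ 68.5 kW

V = 4Q/(πD²) = 2.750 m/s; Re = 1.20×10^6; ε/D = 0.00310; f = 0.02656
h_f = f(L/D)V²/2g = 55.80 m
Total head H = z + h_f = 36.4 + 55.80 = 92.20 m
P_hyd = ρgQH = 719.0·9.81·0.0864·92.20 = 56.19 kW
P_shaft = P_hyd/η = 56.19/0.82 = 68.52 kW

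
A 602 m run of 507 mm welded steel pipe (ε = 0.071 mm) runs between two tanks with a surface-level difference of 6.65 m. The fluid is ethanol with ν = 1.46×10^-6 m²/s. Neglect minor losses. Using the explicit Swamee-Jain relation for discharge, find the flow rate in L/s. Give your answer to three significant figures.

Q ≈ 565 L/s

Swamee-Jain (Type II): Q = -0.965·√(gD⁵h_f/L)·ln[ε/(3.7D) + √(3.17ν²L/(gD³h_f))]
√(gD⁵h_f/L) = √(9.81·0.507⁵·6.65/602) = 0.06025
ε/(3.7D) = 3.78×10^-5; √(3.17ν²L/(gD³h_f)) = 2.19×10^-5
Q = -0.965·0.06025·ln(5.972×10^-5) = 0.5655 m³/s
Check: V = 2.80 m/s, Re = 9.73×10^5, f = 0.01409, h_f = 6.69 m ≈ 6.65 m ✓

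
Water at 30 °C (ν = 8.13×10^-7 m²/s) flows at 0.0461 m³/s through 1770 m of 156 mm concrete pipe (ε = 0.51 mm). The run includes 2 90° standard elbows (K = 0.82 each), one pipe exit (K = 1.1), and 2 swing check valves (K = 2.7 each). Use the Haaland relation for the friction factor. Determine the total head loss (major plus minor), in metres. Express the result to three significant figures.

H_L ≈ 93.6 m

V = 4Q/(πD²) = 2.412 m/s; V²/2g = 0.2965 m
Re = 4.63×10^5, ε/D = 0.00327 → f = 0.02711 (Haaland)
Major: h_f = f(L/D)·V²/2g = 0.02711·11346·0.2965 = 91.21 m
Minor: ΣK = 8.14; h_m = ΣK·V²/2g = 2.414 m
Total H_L = 91.21 + 2.414 = 93.62 m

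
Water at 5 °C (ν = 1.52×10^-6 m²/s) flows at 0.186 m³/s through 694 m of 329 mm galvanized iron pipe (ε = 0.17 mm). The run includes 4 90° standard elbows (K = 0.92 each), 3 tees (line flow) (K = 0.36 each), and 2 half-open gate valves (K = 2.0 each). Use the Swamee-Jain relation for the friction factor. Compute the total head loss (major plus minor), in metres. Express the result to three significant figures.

V = 4Q/(πD²) = 2.188 m/s; V²/2g = 0.2440 m
Re = 4.74×10^5, ε/D = 5.17×10^-4 → f = 0.01793 (Swamee-Jain)
Major: h_f = f(L/D)·V²/2g = 0.01793·2109·0.2440 = 9.227 m
Minor: ΣK = 8.76; h_m = ΣK·V²/2g = 2.137 m
Total H_L = 9.227 + 2.137 = 11.36 m

H_L ≈ 11.4 m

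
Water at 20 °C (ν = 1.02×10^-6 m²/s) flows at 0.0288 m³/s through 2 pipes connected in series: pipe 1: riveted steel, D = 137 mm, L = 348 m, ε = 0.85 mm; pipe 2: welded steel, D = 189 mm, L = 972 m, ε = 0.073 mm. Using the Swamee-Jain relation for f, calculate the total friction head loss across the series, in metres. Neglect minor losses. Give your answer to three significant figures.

Pipe 1: V = 1.954 m/s, Re = 2.62×10^5, ε/D = 0.00620, f = 0.03291, h_1 = f(L/D)V²/2g = 16.26 m
Pipe 2: V = 1.027 m/s, Re = 1.90×10^5, ε/D = 3.86×10^-4, f = 0.01840, h_2 = f(L/D)V²/2g = 5.083 m
Series → Q common, losses add: H = Σh = 21.35 m

H ≈ 21.3 m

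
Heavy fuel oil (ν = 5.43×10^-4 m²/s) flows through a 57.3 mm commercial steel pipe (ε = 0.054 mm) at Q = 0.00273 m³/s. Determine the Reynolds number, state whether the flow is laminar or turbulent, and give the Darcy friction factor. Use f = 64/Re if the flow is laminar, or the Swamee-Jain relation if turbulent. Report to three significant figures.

V = 4Q/(πD²) = 1.059 m/s
Re = VD/ν = 1.059·0.0573/5.43×10^-4 = 112
Re < 2300 → laminar → f = 64/Re = 0.5729

Re ≈ 112; laminar; f = 64/Re ≈ 0.573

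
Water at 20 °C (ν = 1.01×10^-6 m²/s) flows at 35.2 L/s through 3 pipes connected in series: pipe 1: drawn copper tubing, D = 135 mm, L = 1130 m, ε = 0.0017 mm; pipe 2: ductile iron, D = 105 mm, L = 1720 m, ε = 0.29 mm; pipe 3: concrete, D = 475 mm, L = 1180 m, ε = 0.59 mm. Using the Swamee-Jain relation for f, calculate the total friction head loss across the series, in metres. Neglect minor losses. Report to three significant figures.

H ≈ 396 m

Pipe 1: V = 2.459 m/s, Re = 3.29×10^5, ε/D = 1.26×10^-5, f = 0.01429, h_1 = f(L/D)V²/2g = 36.86 m
Pipe 2: V = 4.065 m/s, Re = 4.23×10^5, ε/D = 0.00276, f = 0.02603, h_2 = f(L/D)V²/2g = 359.1 m
Pipe 3: V = 0.1986 m/s, Re = 9.34×10^4, ε/D = 0.00124, f = 0.02328, h_3 = f(L/D)V²/2g = 0.1163 m
Series → Q common, losses add: H = Σh = 396.1 m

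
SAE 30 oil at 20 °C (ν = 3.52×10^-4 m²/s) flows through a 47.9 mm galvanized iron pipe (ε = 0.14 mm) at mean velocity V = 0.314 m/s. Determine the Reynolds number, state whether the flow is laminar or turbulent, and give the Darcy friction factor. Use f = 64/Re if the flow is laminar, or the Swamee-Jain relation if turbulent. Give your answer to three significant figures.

Re = VD/ν = 0.3140·0.0479/3.52×10^-4 = 42.7
Re < 2300 → laminar → f = 64/Re = 1.498

Re ≈ 42.7; laminar; f = 64/Re ≈ 1.50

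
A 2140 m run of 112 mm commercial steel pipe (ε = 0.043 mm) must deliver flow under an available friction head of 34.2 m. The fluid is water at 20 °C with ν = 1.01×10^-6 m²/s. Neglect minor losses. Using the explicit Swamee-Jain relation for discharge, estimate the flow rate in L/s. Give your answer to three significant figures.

Q ≈ 13.5 L/s

Swamee-Jain (Type II): Q = -0.965·√(gD⁵h_f/L)·ln[ε/(3.7D) + √(3.17ν²L/(gD³h_f))]
√(gD⁵h_f/L) = √(9.81·0.112⁵·34.2/2140) = 0.001662
ε/(3.7D) = 1.04×10^-4; √(3.17ν²L/(gD³h_f)) = 1.21×10^-4
Q = -0.965·0.001662·ln(2.249×10^-4) = 0.01347 m³/s
Check: V = 1.37 m/s, Re = 1.52×10^5, f = 0.01886, h_f = 34.3 m ≈ 34.2 m ✓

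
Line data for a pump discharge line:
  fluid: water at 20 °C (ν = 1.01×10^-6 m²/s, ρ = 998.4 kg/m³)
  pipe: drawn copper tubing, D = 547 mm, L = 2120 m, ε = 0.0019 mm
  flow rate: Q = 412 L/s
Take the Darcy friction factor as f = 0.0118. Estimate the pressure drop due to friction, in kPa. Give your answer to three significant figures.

Δp ≈ 70.2 kPa

V = 4Q/(πD²) = 4·0.412/(π·0.547²) = 1.753 m/s
h_f = f(L/D)V²/(2g) = 0.01180·(2120/0.547)·1.753²/(2·9.81) = 7.165 m
Δp = ρg·h_f = 998.4·9.81·7.165 = 70.17 kPa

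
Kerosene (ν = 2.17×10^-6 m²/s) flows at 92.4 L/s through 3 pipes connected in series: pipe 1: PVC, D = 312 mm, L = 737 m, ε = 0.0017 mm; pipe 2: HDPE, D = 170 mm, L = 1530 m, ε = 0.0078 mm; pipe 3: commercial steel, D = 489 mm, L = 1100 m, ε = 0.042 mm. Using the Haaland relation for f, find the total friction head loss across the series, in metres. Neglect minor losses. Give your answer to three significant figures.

Pipe 1: V = 1.209 m/s, Re = 1.74×10^5, ε/D = 5.45×10^-6, f = 0.01596, h_1 = f(L/D)V²/2g = 2.807 m
Pipe 2: V = 4.071 m/s, Re = 3.19×10^5, ε/D = 4.59×10^-5, f = 0.01460, h_2 = f(L/D)V²/2g = 111.0 m
Pipe 3: V = 0.4920 m/s, Re = 1.11×10^5, ε/D = 8.59×10^-5, f = 0.01785, h_3 = f(L/D)V²/2g = 0.4953 m
Series → Q common, losses add: H = Σh = 114.3 m

H ≈ 114 m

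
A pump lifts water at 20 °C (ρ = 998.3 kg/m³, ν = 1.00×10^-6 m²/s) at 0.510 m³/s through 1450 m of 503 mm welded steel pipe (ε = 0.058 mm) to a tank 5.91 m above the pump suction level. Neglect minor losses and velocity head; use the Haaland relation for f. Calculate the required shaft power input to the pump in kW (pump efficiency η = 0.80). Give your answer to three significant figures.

V = 4Q/(πD²) = 2.567 m/s; Re = 1.29×10^6; ε/D = 1.15×10^-4; f = 0.01331
h_f = f(L/D)V²/2g = 12.88 m
Total head H = z + h_f = 5.91 + 12.88 = 18.79 m
P_hyd = ρgQH = 998.3·9.81·0.510·18.79 = 93.86 kW
P_shaft = P_hyd/η = 93.86/0.80 = 117.3 kW

P_shaft ≈ 117 kW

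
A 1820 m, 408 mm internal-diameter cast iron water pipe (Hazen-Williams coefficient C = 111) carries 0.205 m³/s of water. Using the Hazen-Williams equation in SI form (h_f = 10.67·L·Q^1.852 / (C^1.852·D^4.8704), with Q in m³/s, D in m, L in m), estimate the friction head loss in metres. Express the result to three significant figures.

h_f ≈ 13.2 m

h_f = 10.67·1820·0.205^1.852 / (111^1.852·0.408^4.8704) = 13.24 m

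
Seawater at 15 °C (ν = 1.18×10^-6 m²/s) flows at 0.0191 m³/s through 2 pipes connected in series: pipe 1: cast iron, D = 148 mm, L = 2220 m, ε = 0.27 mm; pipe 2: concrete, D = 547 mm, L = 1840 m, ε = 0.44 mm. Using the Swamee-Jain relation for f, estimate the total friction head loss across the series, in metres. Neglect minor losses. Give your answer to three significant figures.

Pipe 1: V = 1.110 m/s, Re = 1.39×10^5, ε/D = 0.00182, f = 0.02438, h_1 = f(L/D)V²/2g = 22.98 m
Pipe 2: V = 0.08128 m/s, Re = 3.77×10^4, ε/D = 8.04×10^-4, f = 0.02466, h_2 = f(L/D)V²/2g = 0.02793 m
Series → Q common, losses add: H = Σh = 23.00 m

H ≈ 23.0 m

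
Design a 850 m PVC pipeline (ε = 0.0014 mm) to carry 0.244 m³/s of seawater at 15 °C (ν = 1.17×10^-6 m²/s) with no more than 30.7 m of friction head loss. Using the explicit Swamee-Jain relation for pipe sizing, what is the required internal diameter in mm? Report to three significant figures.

Swamee-Jain (Type III): D = 0.66·[ε^1.25·(LQ²/(gh_f))^4.75 + ν·Q^9.4·(L/(gh_f))^5.2]^0.04
LQ²/(gh_f) = 0.1680; L/(gh_f) = 2.822
Term 1 = ε^1.25·(…)^4.75 = 1.01×10^-11; Term 2 = ν·Q^9.4·(…)^5.2 = 4.50×10^-10
D = 0.66·(1.01×10^-11 + 4.50×10^-10)^0.04 = 0.2793 m = 279 mm
Check: V = 3.98 m/s, Re = 9.51×10^5, f = 0.01183, h_f = 29.1 m ≈ 30.7 m ✓

D ≈ 279 mm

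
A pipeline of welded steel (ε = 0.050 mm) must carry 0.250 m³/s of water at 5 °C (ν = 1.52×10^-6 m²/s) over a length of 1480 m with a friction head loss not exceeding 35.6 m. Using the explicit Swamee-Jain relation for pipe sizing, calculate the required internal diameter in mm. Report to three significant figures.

Swamee-Jain (Type III): D = 0.66·[ε^1.25·(LQ²/(gh_f))^4.75 + ν·Q^9.4·(L/(gh_f))^5.2]^0.04
LQ²/(gh_f) = 0.2649; L/(gh_f) = 4.238
Term 1 = ε^1.25·(…)^4.75 = 7.64×10^-9; Term 2 = ν·Q^9.4·(…)^5.2 = 6.08×10^-9
D = 0.66·(7.64×10^-9 + 6.08×10^-9)^0.04 = 0.3199 m = 320 mm
Check: V = 3.11 m/s, Re = 6.55×10^5, f = 0.01472, h_f = 33.6 m ≈ 35.6 m ✓

D ≈ 320 mm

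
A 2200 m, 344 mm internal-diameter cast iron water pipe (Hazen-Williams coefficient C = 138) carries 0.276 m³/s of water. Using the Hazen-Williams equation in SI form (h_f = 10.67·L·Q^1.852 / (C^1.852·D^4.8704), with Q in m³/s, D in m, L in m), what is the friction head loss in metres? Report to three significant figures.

h_f = 10.67·2200·0.276^1.852 / (138^1.852·0.344^4.8704) = 42.58 m

h_f ≈ 42.6 m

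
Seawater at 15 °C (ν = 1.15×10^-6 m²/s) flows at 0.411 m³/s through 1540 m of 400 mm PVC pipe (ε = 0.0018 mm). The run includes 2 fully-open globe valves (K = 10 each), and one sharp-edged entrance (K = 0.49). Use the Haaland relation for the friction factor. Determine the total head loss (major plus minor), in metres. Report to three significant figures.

V = 4Q/(πD²) = 3.271 m/s; V²/2g = 0.5452 m
Re = 1.14×10^6, ε/D = 4.50×10^-6 → f = 0.01142 (Haaland)
Major: h_f = f(L/D)·V²/2g = 0.01142·3850·0.5452 = 23.98 m
Minor: ΣK = 20.5; h_m = ΣK·V²/2g = 11.17 m
Total H_L = 23.98 + 11.17 = 35.15 m

H_L ≈ 35.1 m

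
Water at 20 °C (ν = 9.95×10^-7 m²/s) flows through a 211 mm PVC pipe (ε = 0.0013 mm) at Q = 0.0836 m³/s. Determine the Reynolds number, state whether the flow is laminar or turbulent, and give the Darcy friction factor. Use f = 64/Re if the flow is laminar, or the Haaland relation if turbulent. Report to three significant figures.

V = 4Q/(πD²) = 2.391 m/s
Re = VD/ν = 2.391·0.211/9.95×10^-7 = 5.07×10^5
Re > 4000 → turbulent; ε/D = 6.16×10^-6
Haaland: f = 0.01310

Re ≈ 5.07×10^5; turbulent; f ≈ 0.0131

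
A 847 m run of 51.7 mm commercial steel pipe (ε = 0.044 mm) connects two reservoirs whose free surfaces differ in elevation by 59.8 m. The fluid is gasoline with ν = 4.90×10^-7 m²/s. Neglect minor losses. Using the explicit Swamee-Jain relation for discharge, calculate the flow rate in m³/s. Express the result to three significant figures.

Swamee-Jain (Type II): Q = -0.965·√(gD⁵h_f/L)·ln[ε/(3.7D) + √(3.17ν²L/(gD³h_f))]
√(gD⁵h_f/L) = √(9.81·0.0517⁵·59.8/847) = 5.058×10^-4
ε/(3.7D) = 2.30×10^-4; √(3.17ν²L/(gD³h_f)) = 8.92×10^-5
Q = -0.965·5.058×10^-4·ln(3.192×10^-4) = 0.003929 m³/s
Check: V = 1.87 m/s, Re = 1.97×10^5, f = 0.02060, h_f = 60.3 m ≈ 59.8 m ✓

Q ≈ 0.00393 m³/s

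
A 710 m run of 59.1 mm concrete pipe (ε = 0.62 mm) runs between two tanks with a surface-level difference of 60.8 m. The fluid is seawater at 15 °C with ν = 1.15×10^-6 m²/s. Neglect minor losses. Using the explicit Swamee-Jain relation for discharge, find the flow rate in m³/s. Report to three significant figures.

Q ≈ 0.00437 m³/s

Swamee-Jain (Type II): Q = -0.965·√(gD⁵h_f/L)·ln[ε/(3.7D) + √(3.17ν²L/(gD³h_f))]
√(gD⁵h_f/L) = √(9.81·0.0591⁵·60.8/710) = 7.783×10^-4
ε/(3.7D) = 0.00284; √(3.17ν²L/(gD³h_f)) = 1.55×10^-4
Q = -0.965·7.783×10^-4·ln(0.002991) = 0.004365 m³/s
Check: V = 1.59 m/s, Re = 8.18×10^4, f = 0.03952, h_f = 61.3 m ≈ 60.8 m ✓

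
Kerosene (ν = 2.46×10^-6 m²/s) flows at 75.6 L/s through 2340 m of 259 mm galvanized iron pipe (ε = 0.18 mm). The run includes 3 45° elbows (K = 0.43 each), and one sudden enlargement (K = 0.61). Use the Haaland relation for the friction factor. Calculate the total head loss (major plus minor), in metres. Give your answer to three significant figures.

H_L ≈ 19.2 m

V = 4Q/(πD²) = 1.435 m/s; V²/2g = 0.1049 m
Re = 1.51×10^5, ε/D = 6.95×10^-4 → f = 0.02003 (Haaland)
Major: h_f = f(L/D)·V²/2g = 0.02003·9035·0.1049 = 18.99 m
Minor: ΣK = 1.90; h_m = ΣK·V²/2g = 0.1994 m
Total H_L = 18.99 + 0.1994 = 19.19 m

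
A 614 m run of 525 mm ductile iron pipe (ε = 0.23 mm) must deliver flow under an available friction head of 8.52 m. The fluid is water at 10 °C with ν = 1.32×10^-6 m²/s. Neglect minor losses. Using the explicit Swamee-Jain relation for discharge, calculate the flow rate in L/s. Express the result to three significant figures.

Swamee-Jain (Type II): Q = -0.965·√(gD⁵h_f/L)·ln[ε/(3.7D) + √(3.17ν²L/(gD³h_f))]
√(gD⁵h_f/L) = √(9.81·0.525⁵·8.52/614) = 0.07368
ε/(3.7D) = 1.18×10^-4; √(3.17ν²L/(gD³h_f)) = 1.67×10^-5
Q = -0.965·0.07368·ln(1.351×10^-4) = 0.6335 m³/s
Check: V = 2.93 m/s, Re = 1.16×10^6, f = 0.01679, h_f = 8.57 m ≈ 8.52 m ✓

Q ≈ 633 L/s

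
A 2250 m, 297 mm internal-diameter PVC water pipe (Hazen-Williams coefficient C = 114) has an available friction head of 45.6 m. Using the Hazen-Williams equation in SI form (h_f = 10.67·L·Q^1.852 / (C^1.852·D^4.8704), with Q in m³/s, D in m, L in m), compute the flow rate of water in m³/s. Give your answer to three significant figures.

Q ≈ 0.159 m³/s

Rearranging: Q = [h_f·C^1.852·D^4.8704 / (10.67·L)]^(1/1.852)
Q = [45.6·114^1.852·0.297^4.8704 / (10.67·2250)]^0.540 = 0.1588 m³/s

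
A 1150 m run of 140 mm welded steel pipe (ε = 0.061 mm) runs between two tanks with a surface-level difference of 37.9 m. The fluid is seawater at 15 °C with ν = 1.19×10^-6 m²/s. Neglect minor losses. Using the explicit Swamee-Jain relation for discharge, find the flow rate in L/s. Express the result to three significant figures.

Q ≈ 34.5 L/s

Swamee-Jain (Type II): Q = -0.965·√(gD⁵h_f/L)·ln[ε/(3.7D) + √(3.17ν²L/(gD³h_f))]
√(gD⁵h_f/L) = √(9.81·0.140⁵·37.9/1150) = 0.004170
ε/(3.7D) = 1.18×10^-4; √(3.17ν²L/(gD³h_f)) = 7.11×10^-5
Q = -0.965·0.004170·ln(1.889×10^-4) = 0.03450 m³/s
Check: V = 2.24 m/s, Re = 2.64×10^5, f = 0.01813, h_f = 38.1 m ≈ 37.9 m ✓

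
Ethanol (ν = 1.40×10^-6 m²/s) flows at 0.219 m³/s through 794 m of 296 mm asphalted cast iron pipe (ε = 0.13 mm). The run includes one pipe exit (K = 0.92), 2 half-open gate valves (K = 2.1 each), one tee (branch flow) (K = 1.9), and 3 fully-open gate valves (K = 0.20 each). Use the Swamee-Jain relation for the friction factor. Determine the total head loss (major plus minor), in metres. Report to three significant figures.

H_L ≈ 27.7 m

V = 4Q/(πD²) = 3.183 m/s; V²/2g = 0.5162 m
Re = 6.73×10^5, ε/D = 4.39×10^-4 → f = 0.01713 (Swamee-Jain)
Major: h_f = f(L/D)·V²/2g = 0.01713·2682·0.5162 = 23.72 m
Minor: ΣK = 7.62; h_m = ΣK·V²/2g = 3.934 m
Total H_L = 23.72 + 3.934 = 27.66 m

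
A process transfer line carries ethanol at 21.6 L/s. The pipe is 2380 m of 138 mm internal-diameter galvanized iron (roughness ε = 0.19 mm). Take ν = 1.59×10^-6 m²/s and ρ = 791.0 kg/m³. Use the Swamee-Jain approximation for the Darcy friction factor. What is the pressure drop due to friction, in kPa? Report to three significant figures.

V = 4Q/(πD²) = 4·0.0216/(π·0.138²) = 1.444 m/s
Re = VD/ν = 1.444·0.138/1.59×10^-6 = 1.25×10^5 → turbulent
ε/D = 0.19/138 = 0.00138
Swamee-Jain: f = 0.02318
h_f = f(L/D)V²/(2g) = 0.02318·(2380/0.138)·1.444²/(2·9.81) = 42.50 m
Δp = ρg·h_f = 791.0·9.81·42.50 = 329.8 kPa

Δp ≈ 330 kPa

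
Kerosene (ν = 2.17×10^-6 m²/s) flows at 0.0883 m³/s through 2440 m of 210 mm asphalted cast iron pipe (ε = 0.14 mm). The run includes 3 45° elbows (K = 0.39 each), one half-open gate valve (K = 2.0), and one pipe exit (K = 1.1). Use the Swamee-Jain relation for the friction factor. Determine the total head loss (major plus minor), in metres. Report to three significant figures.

V = 4Q/(πD²) = 2.549 m/s; V²/2g = 0.3313 m
Re = 2.47×10^5, ε/D = 6.67×10^-4 → f = 0.01946 (Swamee-Jain)
Major: h_f = f(L/D)·V²/2g = 0.01946·11619·0.3313 = 74.92 m
Minor: ΣK = 4.27; h_m = ΣK·V²/2g = 1.414 m
Total H_L = 74.92 + 1.414 = 76.33 m

H_L ≈ 76.3 m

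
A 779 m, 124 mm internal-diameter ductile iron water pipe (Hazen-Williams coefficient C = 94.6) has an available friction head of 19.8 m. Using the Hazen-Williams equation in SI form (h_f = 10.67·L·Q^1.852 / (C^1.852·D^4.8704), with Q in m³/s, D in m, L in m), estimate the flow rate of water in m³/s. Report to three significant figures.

Q ≈ 0.0150 m³/s

Rearranging: Q = [h_f·C^1.852·D^4.8704 / (10.67·L)]^(1/1.852)
Q = [19.8·94.6^1.852·0.124^4.8704 / (10.67·779)]^0.540 = 0.01498 m³/s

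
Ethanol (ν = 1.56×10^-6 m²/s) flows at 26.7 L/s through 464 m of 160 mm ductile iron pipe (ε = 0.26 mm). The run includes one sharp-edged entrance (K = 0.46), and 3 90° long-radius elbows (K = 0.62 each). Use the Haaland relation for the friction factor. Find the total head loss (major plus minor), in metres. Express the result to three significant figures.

V = 4Q/(πD²) = 1.328 m/s; V²/2g = 0.08988 m
Re = 1.36×10^5, ε/D = 0.00163 → f = 0.02352 (Haaland)
Major: h_f = f(L/D)·V²/2g = 0.02352·2900·0.08988 = 6.129 m
Minor: ΣK = 2.32; h_m = ΣK·V²/2g = 0.2085 m
Total H_L = 6.129 + 0.2085 = 6.338 m

H_L ≈ 6.34 m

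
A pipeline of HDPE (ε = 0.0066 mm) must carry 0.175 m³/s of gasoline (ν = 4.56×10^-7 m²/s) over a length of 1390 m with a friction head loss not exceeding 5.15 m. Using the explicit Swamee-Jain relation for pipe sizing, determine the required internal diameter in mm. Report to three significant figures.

D ≈ 383 mm

Swamee-Jain (Type III): D = 0.66·[ε^1.25·(LQ²/(gh_f))^4.75 + ν·Q^9.4·(L/(gh_f))^5.2]^0.04
LQ²/(gh_f) = 0.8426; L/(gh_f) = 27.51
Term 1 = ε^1.25·(…)^4.75 = 1.48×10^-7; Term 2 = ν·Q^9.4·(…)^5.2 = 1.07×10^-6
D = 0.66·(1.48×10^-7 + 1.07×10^-6)^0.04 = 0.3828 m = 383 mm
Check: V = 1.52 m/s, Re = 1.28×10^6, f = 0.01162, h_f = 4.97 m ≈ 5.15 m ✓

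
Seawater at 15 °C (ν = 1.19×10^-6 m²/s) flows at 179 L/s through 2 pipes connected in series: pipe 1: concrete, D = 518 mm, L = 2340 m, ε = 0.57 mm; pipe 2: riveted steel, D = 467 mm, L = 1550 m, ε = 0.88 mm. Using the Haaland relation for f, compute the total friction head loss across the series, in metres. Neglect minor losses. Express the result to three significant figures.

H ≈ 7.80 m

Pipe 1: V = 0.8494 m/s, Re = 3.70×10^5, ε/D = 0.00110, f = 0.02079, h_1 = f(L/D)V²/2g = 3.454 m
Pipe 2: V = 1.045 m/s, Re = 4.10×10^5, ε/D = 0.00188, f = 0.02351, h_2 = f(L/D)V²/2g = 4.343 m
Series → Q common, losses add: H = Σh = 7.797 m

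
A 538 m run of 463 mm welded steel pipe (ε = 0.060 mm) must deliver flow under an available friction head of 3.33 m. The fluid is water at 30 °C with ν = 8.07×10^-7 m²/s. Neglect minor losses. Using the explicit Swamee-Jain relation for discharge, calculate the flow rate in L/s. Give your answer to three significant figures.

Q ≈ 341 L/s

Swamee-Jain (Type II): Q = -0.965·√(gD⁵h_f/L)·ln[ε/(3.7D) + √(3.17ν²L/(gD³h_f))]
√(gD⁵h_f/L) = √(9.81·0.463⁵·3.33/538) = 0.03594
ε/(3.7D) = 3.50×10^-5; √(3.17ν²L/(gD³h_f)) = 1.85×10^-5
Q = -0.965·0.03594·ln(5.353×10^-5) = 0.3411 m³/s
Check: V = 2.03 m/s, Re = 1.16×10^6, f = 0.01378, h_f = 3.35 m ≈ 3.33 m ✓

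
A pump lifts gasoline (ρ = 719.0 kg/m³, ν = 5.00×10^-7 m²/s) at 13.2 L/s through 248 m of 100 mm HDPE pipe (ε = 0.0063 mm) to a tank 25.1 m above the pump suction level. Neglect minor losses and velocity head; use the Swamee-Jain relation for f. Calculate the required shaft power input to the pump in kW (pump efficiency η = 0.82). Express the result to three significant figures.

V = 4Q/(πD²) = 1.681 m/s; Re = 3.36×10^5; ε/D = 6.30×10^-5; f = 0.01481
h_f = f(L/D)V²/2g = 5.289 m
Total head H = z + h_f = 25.1 + 5.289 = 30.39 m
P_hyd = ρgQH = 719.0·9.81·0.0132·30.39 = 2.829 kW
P_shaft = P_hyd/η = 2.829/0.82 = 3.450 kW

P_shaft ≈ 3.45 kW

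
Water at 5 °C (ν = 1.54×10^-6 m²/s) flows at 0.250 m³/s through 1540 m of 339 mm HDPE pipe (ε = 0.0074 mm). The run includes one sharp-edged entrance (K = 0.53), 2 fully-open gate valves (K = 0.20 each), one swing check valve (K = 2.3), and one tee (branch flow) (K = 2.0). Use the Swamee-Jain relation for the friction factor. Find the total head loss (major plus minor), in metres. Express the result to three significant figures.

V = 4Q/(πD²) = 2.770 m/s; V²/2g = 0.3910 m
Re = 6.10×10^5, ε/D = 2.18×10^-5 → f = 0.01302 (Swamee-Jain)
Major: h_f = f(L/D)·V²/2g = 0.01302·4543·0.3910 = 23.14 m
Minor: ΣK = 5.23; h_m = ΣK·V²/2g = 2.045 m
Total H_L = 23.14 + 2.045 = 25.18 m

H_L ≈ 25.2 m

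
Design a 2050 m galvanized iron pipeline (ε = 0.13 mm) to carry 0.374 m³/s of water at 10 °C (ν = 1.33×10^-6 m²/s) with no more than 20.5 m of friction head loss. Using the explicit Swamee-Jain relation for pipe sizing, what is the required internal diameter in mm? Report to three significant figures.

Swamee-Jain (Type III): D = 0.66·[ε^1.25·(LQ²/(gh_f))^4.75 + ν·Q^9.4·(L/(gh_f))^5.2]^0.04
LQ²/(gh_f) = 1.426; L/(gh_f) = 10.19
Term 1 = ε^1.25·(…)^4.75 = 7.49×10^-5; Term 2 = ν·Q^9.4·(…)^5.2 = 2.25×10^-5
D = 0.66·(7.49×10^-5 + 2.25×10^-5)^0.04 = 0.4561 m = 456 mm
Check: V = 2.29 m/s, Re = 7.85×10^5, f = 0.01581, h_f = 19.0 m ≈ 20.5 m ✓

D ≈ 456 mm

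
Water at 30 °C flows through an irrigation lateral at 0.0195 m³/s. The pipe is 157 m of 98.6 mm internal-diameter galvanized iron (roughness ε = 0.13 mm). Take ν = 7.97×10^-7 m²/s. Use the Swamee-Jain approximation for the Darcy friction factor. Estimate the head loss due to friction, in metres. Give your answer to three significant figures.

V = 4Q/(πD²) = 4·0.0195/(π·0.0986²) = 2.554 m/s
Re = VD/ν = 2.554·0.0986/7.97×10^-7 = 3.16×10^5 → turbulent
ε/D = 0.13/98.6 = 0.00132
Swamee-Jain: f = 0.02194
h_f = f(L/D)V²/(2g) = 0.02194·(157/0.0986)·2.554²/(2·9.81) = 11.61 m

h_f ≈ 11.6 m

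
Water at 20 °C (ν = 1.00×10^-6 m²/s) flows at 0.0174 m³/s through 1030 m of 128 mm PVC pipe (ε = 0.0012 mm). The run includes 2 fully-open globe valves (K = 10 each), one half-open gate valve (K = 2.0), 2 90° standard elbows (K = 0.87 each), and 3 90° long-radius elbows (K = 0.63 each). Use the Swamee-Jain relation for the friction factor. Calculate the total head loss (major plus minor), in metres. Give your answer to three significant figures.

V = 4Q/(πD²) = 1.352 m/s; V²/2g = 0.09319 m
Re = 1.73×10^5, ε/D = 9.37×10^-6 → f = 0.01606 (Swamee-Jain)
Major: h_f = f(L/D)·V²/2g = 0.01606·8047·0.09319 = 12.04 m
Minor: ΣK = 25.6; h_m = ΣK·V²/2g = 2.389 m
Total H_L = 12.04 + 2.389 = 14.43 m

H_L ≈ 14.4 m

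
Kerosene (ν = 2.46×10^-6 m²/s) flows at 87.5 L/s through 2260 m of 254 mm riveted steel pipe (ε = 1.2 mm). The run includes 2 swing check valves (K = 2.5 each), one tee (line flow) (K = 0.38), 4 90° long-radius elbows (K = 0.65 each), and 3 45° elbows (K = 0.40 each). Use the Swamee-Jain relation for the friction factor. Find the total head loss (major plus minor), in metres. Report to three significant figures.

H_L ≈ 42.8 m

V = 4Q/(πD²) = 1.727 m/s; V²/2g = 0.1520 m
Re = 1.78×10^5, ε/D = 0.00472 → f = 0.03059 (Swamee-Jain)
Major: h_f = f(L/D)·V²/2g = 0.03059·8898·0.1520 = 41.37 m
Minor: ΣK = 9.18; h_m = ΣK·V²/2g = 1.395 m
Total H_L = 41.37 + 1.395 = 42.77 m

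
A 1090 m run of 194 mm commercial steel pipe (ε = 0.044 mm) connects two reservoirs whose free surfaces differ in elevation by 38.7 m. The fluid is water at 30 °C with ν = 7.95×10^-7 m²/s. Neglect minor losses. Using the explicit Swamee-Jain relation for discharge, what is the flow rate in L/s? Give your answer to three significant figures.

Swamee-Jain (Type II): Q = -0.965·√(gD⁵h_f/L)·ln[ε/(3.7D) + √(3.17ν²L/(gD³h_f))]
√(gD⁵h_f/L) = √(9.81·0.194⁵·38.7/1090) = 0.009783
ε/(3.7D) = 6.13×10^-5; √(3.17ν²L/(gD³h_f)) = 2.81×10^-5
Q = -0.965·0.009783·ln(8.937×10^-5) = 0.08801 m³/s
Check: V = 2.98 m/s, Re = 7.27×10^5, f = 0.01534, h_f = 38.9 m ≈ 38.7 m ✓

Q ≈ 88.0 L/s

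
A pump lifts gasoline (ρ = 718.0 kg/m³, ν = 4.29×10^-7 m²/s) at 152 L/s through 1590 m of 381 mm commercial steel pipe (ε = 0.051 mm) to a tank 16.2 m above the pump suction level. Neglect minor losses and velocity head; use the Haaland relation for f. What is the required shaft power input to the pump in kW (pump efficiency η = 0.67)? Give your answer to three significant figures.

P_shaft ≈ 34.1 kW

V = 4Q/(πD²) = 1.333 m/s; Re = 1.18×10^6; ε/D = 1.34×10^-4; f = 0.01365
h_f = f(L/D)V²/2g = 5.161 m
Total head H = z + h_f = 16.2 + 5.161 = 21.36 m
P_hyd = ρgQH = 718.0·9.81·0.152·21.36 = 22.87 kW
P_shaft = P_hyd/η = 22.87/0.67 = 34.13 kW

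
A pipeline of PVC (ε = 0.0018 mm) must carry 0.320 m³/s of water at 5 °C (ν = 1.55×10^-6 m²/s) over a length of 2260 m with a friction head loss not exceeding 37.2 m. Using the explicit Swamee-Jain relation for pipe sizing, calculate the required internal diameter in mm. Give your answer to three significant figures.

Swamee-Jain (Type III): D = 0.66·[ε^1.25·(LQ²/(gh_f))^4.75 + ν·Q^9.4·(L/(gh_f))^5.2]^0.04
LQ²/(gh_f) = 0.6342; L/(gh_f) = 6.193
Term 1 = ε^1.25·(…)^4.75 = 7.58×10^-9; Term 2 = ν·Q^9.4·(…)^5.2 = 4.54×10^-7
D = 0.66·(7.58×10^-9 + 4.54×10^-7)^0.04 = 0.3682 m = 368 mm
Check: V = 3.01 m/s, Re = 7.14×10^5, f = 0.01239, h_f = 35.0 m ≈ 37.2 m ✓

D ≈ 368 mm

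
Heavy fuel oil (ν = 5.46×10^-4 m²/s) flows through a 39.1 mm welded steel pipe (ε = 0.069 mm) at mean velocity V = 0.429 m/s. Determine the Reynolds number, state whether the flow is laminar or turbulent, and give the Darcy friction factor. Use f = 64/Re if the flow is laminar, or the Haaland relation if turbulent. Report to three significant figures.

Re ≈ 30.7; laminar; f = 64/Re ≈ 2.08

Re = VD/ν = 0.4290·0.0391/5.46×10^-4 = 30.7
Re < 2300 → laminar → f = 64/Re = 2.083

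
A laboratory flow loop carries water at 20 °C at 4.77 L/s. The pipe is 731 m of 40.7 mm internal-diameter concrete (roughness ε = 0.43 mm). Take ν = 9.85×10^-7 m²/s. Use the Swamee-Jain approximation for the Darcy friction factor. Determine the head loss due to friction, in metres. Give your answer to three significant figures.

V = 4Q/(πD²) = 4·0.00477/(π·0.0407²) = 3.666 m/s
Re = VD/ν = 3.666·0.0407/9.85×10^-7 = 1.51×10^5 → turbulent
ε/D = 0.43/40.7 = 0.0106
Swamee-Jain: f = 0.03919
h_f = f(L/D)V²/(2g) = 0.03919·(731/0.0407)·3.666²/(2·9.81) = 482.2 m

h_f ≈ 482 m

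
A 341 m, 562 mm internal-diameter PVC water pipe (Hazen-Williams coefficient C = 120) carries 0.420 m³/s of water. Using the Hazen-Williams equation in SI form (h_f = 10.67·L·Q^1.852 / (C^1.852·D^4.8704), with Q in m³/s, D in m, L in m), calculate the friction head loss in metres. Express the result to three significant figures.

h_f = 10.67·341·0.420^1.852 / (120^1.852·0.562^4.8704) = 1.704 m

h_f ≈ 1.70 m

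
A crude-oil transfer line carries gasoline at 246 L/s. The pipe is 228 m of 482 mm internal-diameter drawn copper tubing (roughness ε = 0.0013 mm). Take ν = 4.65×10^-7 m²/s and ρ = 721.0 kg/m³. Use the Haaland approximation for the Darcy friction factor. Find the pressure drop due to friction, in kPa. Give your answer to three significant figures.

Δp ≈ 3.41 kPa

V = 4Q/(πD²) = 4·0.246/(π·0.482²) = 1.348 m/s
Re = VD/ν = 1.348·0.482/4.65×10^-7 = 1.40×10^6 → turbulent
ε/D = 0.0013/482 = 2.70×10^-6
Haaland: f = 0.01102
h_f = f(L/D)V²/(2g) = 0.01102·(228/0.482)·1.348²/(2·9.81) = 0.4827 m
Δp = ρg·h_f = 721.0·9.81·0.4827 = 3.414 kPa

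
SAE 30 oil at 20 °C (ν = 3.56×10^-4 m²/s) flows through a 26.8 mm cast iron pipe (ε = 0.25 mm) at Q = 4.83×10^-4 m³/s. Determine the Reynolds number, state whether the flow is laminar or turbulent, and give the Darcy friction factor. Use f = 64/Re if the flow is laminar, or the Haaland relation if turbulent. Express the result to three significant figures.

V = 4Q/(πD²) = 0.8562 m/s
Re = VD/ν = 0.8562·0.0268/3.56×10^-4 = 64.5
Re < 2300 → laminar → f = 64/Re = 0.9929

Re ≈ 64.5; laminar; f = 64/Re ≈ 0.993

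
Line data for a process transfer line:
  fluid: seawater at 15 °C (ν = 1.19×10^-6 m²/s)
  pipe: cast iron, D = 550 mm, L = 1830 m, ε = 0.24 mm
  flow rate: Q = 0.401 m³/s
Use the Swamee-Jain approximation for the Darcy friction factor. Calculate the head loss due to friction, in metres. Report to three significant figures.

V = 4Q/(πD²) = 4·0.401/(π·0.550²) = 1.688 m/s
Re = VD/ν = 1.688·0.550/1.19×10^-6 = 7.80×10^5 → turbulent
ε/D = 0.24/550 = 4.36×10^-4
Swamee-Jain: f = 0.01701
h_f = f(L/D)V²/(2g) = 0.01701·(1830/0.550)·1.688²/(2·9.81) = 8.216 m

h_f ≈ 8.22 m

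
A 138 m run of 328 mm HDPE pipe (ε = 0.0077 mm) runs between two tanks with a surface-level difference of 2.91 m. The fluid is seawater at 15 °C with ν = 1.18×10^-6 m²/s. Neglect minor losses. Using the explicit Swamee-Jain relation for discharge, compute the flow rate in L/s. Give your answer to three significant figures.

Swamee-Jain (Type II): Q = -0.965·√(gD⁵h_f/L)·ln[ε/(3.7D) + √(3.17ν²L/(gD³h_f))]
√(gD⁵h_f/L) = √(9.81·0.328⁵·2.91/138) = 0.02802
ε/(3.7D) = 6.34×10^-6; √(3.17ν²L/(gD³h_f)) = 2.46×10^-5
Q = -0.965·0.02802·ln(3.093×10^-5) = 0.2808 m³/s
Check: V = 3.32 m/s, Re = 9.24×10^5, f = 0.01229, h_f = 2.91 m ≈ 2.91 m ✓

Q ≈ 281 L/s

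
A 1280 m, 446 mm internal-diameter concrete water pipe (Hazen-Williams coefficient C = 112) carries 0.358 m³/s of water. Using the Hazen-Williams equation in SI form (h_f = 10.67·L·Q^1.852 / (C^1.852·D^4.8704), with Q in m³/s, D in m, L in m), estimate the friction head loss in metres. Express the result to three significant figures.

h_f ≈ 16.7 m

h_f = 10.67·1280·0.358^1.852 / (112^1.852·0.446^4.8704) = 16.67 m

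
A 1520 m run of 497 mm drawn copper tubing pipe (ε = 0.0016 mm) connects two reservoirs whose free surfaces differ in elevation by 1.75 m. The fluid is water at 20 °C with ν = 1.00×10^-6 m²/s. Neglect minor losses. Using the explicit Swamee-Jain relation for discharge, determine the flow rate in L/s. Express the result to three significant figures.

Q ≈ 177 L/s

Swamee-Jain (Type II): Q = -0.965·√(gD⁵h_f/L)·ln[ε/(3.7D) + √(3.17ν²L/(gD³h_f))]
√(gD⁵h_f/L) = √(9.81·0.497⁵·1.75/1520) = 0.01851
ε/(3.7D) = 8.70×10^-7; √(3.17ν²L/(gD³h_f)) = 4.78×10^-5
Q = -0.965·0.01851·ln(4.868×10^-5) = 0.1773 m³/s
Check: V = 0.914 m/s, Re = 4.54×10^5, f = 0.01337, h_f = 1.74 m ≈ 1.75 m ✓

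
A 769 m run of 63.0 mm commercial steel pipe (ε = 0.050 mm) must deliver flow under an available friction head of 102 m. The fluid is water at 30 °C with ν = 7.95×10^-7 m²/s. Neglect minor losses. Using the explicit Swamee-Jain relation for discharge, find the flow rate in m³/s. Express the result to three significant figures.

Q ≈ 0.00892 m³/s

Swamee-Jain (Type II): Q = -0.965·√(gD⁵h_f/L)·ln[ε/(3.7D) + √(3.17ν²L/(gD³h_f))]
√(gD⁵h_f/L) = √(9.81·0.0630⁵·102/769) = 0.001136
ε/(3.7D) = 2.15×10^-4; √(3.17ν²L/(gD³h_f)) = 7.85×10^-5
Q = -0.965·0.001136·ln(2.930×10^-4) = 0.008921 m³/s
Check: V = 2.86 m/s, Re = 2.27×10^5, f = 0.02017, h_f = 103 m ≈ 102 m ✓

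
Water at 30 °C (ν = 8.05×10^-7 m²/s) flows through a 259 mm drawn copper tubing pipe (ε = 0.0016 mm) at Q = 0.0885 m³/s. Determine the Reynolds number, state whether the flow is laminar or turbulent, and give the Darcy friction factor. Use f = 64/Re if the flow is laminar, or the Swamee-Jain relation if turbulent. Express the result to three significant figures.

Re ≈ 5.40×10^5; turbulent; f ≈ 0.0130

V = 4Q/(πD²) = 1.680 m/s
Re = VD/ν = 1.680·0.259/8.05×10^-7 = 5.40×10^5
Re > 4000 → turbulent; ε/D = 6.18×10^-6
Swamee-Jain: f = 0.01302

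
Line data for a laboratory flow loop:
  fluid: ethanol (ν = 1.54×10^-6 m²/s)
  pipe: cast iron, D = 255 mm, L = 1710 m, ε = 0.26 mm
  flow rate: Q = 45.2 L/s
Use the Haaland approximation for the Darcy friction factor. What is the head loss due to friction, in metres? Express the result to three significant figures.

V = 4Q/(πD²) = 4·0.0452/(π·0.255²) = 0.8851 m/s
Re = VD/ν = 0.8851·0.255/1.54×10^-6 = 1.47×10^5 → turbulent
ε/D = 0.26/255 = 0.00102
Haaland: f = 0.02139
h_f = f(L/D)V²/(2g) = 0.02139·(1710/0.255)·0.8851²/(2·9.81) = 5.726 m

h_f ≈ 5.73 m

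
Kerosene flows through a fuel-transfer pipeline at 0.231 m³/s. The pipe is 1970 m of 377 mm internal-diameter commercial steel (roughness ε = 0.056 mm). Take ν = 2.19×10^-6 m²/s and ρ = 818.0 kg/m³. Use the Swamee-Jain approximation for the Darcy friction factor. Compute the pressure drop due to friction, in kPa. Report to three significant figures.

Δp ≈ 142 kPa

V = 4Q/(πD²) = 4·0.231/(π·0.377²) = 2.069 m/s
Re = VD/ν = 2.069·0.377/2.19×10^-6 = 3.56×10^5 → turbulent
ε/D = 0.056/377 = 1.49×10^-4
Swamee-Jain: f = 0.01556
h_f = f(L/D)V²/(2g) = 0.01556·(1970/0.377)·2.069²/(2·9.81) = 17.74 m
Δp = ρg·h_f = 818.0·9.81·17.74 = 142.4 kPa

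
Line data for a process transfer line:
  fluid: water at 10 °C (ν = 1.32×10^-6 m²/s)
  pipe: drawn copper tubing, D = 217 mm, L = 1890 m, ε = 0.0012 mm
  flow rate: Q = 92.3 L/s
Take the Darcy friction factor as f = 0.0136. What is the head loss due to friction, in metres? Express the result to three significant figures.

h_f ≈ 37.6 m

V = 4Q/(πD²) = 4·0.0923/(π·0.217²) = 2.496 m/s
h_f = f(L/D)V²/(2g) = 0.01360·(1890/0.217)·2.496²/(2·9.81) = 37.60 m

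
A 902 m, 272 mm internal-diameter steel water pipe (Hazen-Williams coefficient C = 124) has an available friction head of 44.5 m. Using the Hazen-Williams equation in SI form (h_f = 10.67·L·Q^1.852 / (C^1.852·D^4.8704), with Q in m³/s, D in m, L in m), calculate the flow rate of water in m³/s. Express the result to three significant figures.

Q ≈ 0.222 m³/s

Rearranging: Q = [h_f·C^1.852·D^4.8704 / (10.67·L)]^(1/1.852)
Q = [44.5·124^1.852·0.272^4.8704 / (10.67·902)]^0.540 = 0.2216 m³/s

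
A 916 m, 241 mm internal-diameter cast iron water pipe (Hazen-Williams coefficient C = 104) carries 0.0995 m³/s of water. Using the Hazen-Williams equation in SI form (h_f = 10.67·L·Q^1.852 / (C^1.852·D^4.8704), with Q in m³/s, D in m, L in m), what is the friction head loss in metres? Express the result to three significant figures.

h_f ≈ 25.6 m

h_f = 10.67·916·0.0995^1.852 / (104^1.852·0.241^4.8704) = 25.60 m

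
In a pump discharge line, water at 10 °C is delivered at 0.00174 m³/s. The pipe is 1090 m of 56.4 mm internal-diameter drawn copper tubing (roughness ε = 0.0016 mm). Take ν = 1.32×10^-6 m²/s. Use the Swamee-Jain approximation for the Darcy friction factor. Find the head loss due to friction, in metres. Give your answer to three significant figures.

h_f ≈ 11.2 m

V = 4Q/(πD²) = 4·0.00174/(π·0.0564²) = 0.6965 m/s
Re = VD/ν = 0.6965·0.0564/1.32×10^-6 = 2.98×10^4 → turbulent
ε/D = 0.0016/56.4 = 2.84×10^-5
Swamee-Jain: f = 0.02351
h_f = f(L/D)V²/(2g) = 0.02351·(1090/0.0564)·0.6965²/(2·9.81) = 11.23 m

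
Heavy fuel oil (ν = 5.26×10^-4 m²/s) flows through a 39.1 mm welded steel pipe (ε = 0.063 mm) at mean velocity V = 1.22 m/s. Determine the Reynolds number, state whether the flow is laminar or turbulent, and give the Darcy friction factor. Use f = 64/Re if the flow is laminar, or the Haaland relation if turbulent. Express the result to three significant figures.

Re = VD/ν = 1.220·0.0391/5.26×10^-4 = 90.7
Re < 2300 → laminar → f = 64/Re = 0.7057

Re ≈ 90.7; laminar; f = 64/Re ≈ 0.706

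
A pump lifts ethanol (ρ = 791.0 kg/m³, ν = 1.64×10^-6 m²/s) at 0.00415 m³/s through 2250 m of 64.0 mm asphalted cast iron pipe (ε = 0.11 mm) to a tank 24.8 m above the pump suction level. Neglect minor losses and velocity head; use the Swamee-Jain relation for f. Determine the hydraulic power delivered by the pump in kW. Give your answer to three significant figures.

P_hyd ≈ 3.30 kW

V = 4Q/(πD²) = 1.290 m/s; Re = 5.03×10^4; ε/D = 0.00172; f = 0.02608
h_f = f(L/D)V²/2g = 77.76 m
Total head H = z + h_f = 24.8 + 77.76 = 102.6 m
P_hyd = ρgQH = 791.0·9.81·0.00415·102.6 = 3.303 kW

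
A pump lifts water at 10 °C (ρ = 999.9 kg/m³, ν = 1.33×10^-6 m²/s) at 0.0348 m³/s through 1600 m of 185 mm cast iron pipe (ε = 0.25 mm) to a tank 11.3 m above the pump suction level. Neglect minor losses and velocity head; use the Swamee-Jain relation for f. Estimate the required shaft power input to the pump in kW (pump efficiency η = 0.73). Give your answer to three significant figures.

V = 4Q/(πD²) = 1.295 m/s; Re = 1.80×10^5; ε/D = 0.00135; f = 0.02260
h_f = f(L/D)V²/2g = 16.70 m
Total head H = z + h_f = 11.3 + 16.70 = 28.00 m
P_hyd = ρgQH = 999.9·9.81·0.0348·28.00 = 9.557 kW
P_shaft = P_hyd/η = 9.557/0.73 = 13.09 kW

P_shaft ≈ 13.1 kW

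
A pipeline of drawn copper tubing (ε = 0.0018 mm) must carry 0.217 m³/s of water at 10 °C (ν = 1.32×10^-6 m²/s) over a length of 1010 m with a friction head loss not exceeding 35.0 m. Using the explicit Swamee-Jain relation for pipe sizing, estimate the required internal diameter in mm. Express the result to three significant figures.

Swamee-Jain (Type III): D = 0.66·[ε^1.25·(LQ²/(gh_f))^4.75 + ν·Q^9.4·(L/(gh_f))^5.2]^0.04
LQ²/(gh_f) = 0.1385; L/(gh_f) = 2.942
Term 1 = ε^1.25·(…)^4.75 = 5.51×10^-12; Term 2 = ν·Q^9.4·(…)^5.2 = 2.09×10^-10
D = 0.66·(5.51×10^-12 + 2.09×10^-10)^0.04 = 0.2709 m = 271 mm
Check: V = 3.77 m/s, Re = 7.73×10^5, f = 0.01227, h_f = 33.1 m ≈ 35.0 m ✓

D ≈ 271 mm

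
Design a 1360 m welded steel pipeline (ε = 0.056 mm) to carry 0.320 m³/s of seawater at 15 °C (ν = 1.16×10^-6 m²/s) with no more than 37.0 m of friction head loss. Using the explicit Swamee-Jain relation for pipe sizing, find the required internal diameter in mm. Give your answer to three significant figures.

D ≈ 343 mm

Swamee-Jain (Type III): D = 0.66·[ε^1.25·(LQ²/(gh_f))^4.75 + ν·Q^9.4·(L/(gh_f))^5.2]^0.04
LQ²/(gh_f) = 0.3837; L/(gh_f) = 3.747
Term 1 = ε^1.25·(…)^4.75 = 5.12×10^-8; Term 2 = ν·Q^9.4·(…)^5.2 = 2.49×10^-8
D = 0.66·(5.12×10^-8 + 2.49×10^-8)^0.04 = 0.3426 m = 343 mm
Check: V = 3.47 m/s, Re = 1.03×10^6, f = 0.01433, h_f = 34.9 m ≈ 37.0 m ✓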